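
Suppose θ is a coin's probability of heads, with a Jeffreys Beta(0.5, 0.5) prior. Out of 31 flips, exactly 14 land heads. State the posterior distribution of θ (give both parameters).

Posterior: Beta(14.5, 17.5)

The binomial likelihood is conjugate to the Beta prior: with 14 successes and 17 failures, the posterior is Beta(0.5+14, 0.5+17) = Beta(14.5, 17.5).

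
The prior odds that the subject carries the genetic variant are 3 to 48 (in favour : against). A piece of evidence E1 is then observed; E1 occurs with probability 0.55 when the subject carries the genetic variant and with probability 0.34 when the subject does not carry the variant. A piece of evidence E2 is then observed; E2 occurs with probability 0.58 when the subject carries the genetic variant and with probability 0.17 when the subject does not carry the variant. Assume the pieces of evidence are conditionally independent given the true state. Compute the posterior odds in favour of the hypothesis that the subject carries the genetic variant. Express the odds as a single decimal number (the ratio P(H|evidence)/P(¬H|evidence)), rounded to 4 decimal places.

Posterior odds ≈ 0.3449

Prior odds = 3/48 = 0.062500. In log-odds, ln(0.062500) = -2.7726.
Add log likelihood ratios: ln(1.6176) + ln(3.4118) = 1.7082.
Posterior log-odds = -1.0644, so posterior odds = exp(-1.0644) = 0.34494.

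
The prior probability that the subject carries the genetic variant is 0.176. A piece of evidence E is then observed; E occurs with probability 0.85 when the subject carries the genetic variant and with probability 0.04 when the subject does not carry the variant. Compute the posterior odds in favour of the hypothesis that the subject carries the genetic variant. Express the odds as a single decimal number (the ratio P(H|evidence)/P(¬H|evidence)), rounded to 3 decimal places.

Prior odds = 0.176/(1−0.176) = 0.21359. In log-odds, ln(0.21359) = -1.5437.
Add log likelihood ratio: ln(21.250) = 3.0564.
Posterior log-odds = 1.5127, so posterior odds = exp(1.5127) = 4.5388.

Posterior odds ≈ 4.539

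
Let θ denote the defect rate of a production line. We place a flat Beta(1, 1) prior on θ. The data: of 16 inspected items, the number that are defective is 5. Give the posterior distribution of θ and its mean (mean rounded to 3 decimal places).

The binomial likelihood is conjugate to the Beta prior: with 5 successes and 11 failures, the posterior is Beta(1+5, 1+11) = Beta(6, 12).
E[θ | data] = 6/(6+12) = 0.333.

Posterior: Beta(6, 12); mean ≈ 0.333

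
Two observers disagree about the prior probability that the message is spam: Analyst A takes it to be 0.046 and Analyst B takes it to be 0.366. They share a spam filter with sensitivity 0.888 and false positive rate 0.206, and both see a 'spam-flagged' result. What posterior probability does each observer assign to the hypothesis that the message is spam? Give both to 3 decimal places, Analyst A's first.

The likelihood ratio for a 'spam-flagged' result is 0.888/0.206 = 4.3107.
Analyst A: prior odds 0.046/0.954 = 0.048218; posterior odds 0.20785; posterior probability 0.172.
Analyst B: prior odds 0.366/0.634 = 0.57729; posterior odds 2.4885; posterior probability 0.713.

Analyst A: 0.172; Analyst B: 0.713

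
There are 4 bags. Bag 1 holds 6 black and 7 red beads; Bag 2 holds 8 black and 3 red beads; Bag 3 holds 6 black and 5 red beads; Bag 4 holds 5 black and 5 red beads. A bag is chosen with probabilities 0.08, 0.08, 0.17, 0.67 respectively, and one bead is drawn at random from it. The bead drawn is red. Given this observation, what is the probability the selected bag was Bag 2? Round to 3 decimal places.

Tabulate prior·likelihood by source: [1] prior 0.08, lik 0.5385, product 0.04308; [2] prior 0.08, lik 0.2727, product 0.02182; [3] prior 0.17, lik 0.4545, product 0.07727; [4] prior 0.67, lik 0.5, product 0.3350.
Normalizing constant = 0.47717; the posterior for Bag 2 is its product over the sum, 0.02182/0.47717 = 0.046.

Posterior probability ≈ 0.046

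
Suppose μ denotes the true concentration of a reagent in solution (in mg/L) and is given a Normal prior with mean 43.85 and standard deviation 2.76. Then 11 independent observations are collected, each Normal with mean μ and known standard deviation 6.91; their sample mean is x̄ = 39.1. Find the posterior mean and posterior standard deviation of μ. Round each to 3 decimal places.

With known σ, the Normal prior is conjugate. Weight on the data is w = (n/σ²)/(n/σ² + 1/τ₀²) = 0.230376/(0.230376+0.131275) = 0.63701.
Posterior mean = w·x̄ + (1−w)·μ₀ = 0.63701·39.1 + 0.36299·43.85 = 40.824. Posterior variance = 1/(0.230376+0.131275) = 2.76510, so SD = 1.663.

Posterior mean ≈ 40.824; posterior SD ≈ 1.663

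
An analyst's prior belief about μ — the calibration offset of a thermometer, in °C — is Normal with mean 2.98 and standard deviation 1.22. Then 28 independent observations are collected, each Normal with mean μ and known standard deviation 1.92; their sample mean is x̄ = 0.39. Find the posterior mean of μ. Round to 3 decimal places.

Posterior mean ≈ 0.600

Prior precision 1/τ₀² = 1/1.22² = 0.671862; data precision n/σ² = 28/1.92² = 7.59549.
Posterior precision = 0.671862 + 7.59549 = 8.26735.
Posterior mean = (0.671862·2.98 + 7.59549·0.39) / 8.26735 = 0.600.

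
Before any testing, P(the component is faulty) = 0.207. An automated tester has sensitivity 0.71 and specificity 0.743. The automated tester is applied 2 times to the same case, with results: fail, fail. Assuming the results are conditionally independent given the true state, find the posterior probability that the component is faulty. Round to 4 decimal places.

Posterior P(H) ≈ 0.6658

Let H be the event that the component is faulty; start with P(H) = 0.207. P('fail'|H) = 0.71, P('fail'|¬H) = 0.257.
Update on result 1 ('fail'): P(H) ← 0.71·0.2070 / (0.71·0.2070 + 0.257·0.7930) = 0.14697/0.35077 = 0.4190.
Update on result 2 ('fail'): P(H) ← 0.71·0.4190 / (0.71·0.4190 + 0.257·0.5810) = 0.29748/0.44680 = 0.6658.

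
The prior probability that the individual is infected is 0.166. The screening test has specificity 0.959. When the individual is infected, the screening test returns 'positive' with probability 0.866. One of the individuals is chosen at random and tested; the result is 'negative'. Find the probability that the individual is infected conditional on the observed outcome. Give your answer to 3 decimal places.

P(H | E) ≈ 0.027

Write H for 'the individual is infected'. Prior odds H:¬H = 0.166/0.834 = 0.19904. For the 'negative' outcome, the likelihood ratio is 0.134/0.959 = 0.13973.
Posterior odds = 0.19904 × 0.13973 = 0.027812, so P(H|E) = 0.027812/(1+0.027812) = 0.027.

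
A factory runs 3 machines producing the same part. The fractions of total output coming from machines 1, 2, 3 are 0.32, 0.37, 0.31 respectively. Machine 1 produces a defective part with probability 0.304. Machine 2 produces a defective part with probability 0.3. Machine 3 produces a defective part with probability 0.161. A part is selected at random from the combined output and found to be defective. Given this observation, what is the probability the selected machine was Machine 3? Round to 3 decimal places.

Posterior probability ≈ 0.193

Tabulate prior·likelihood by source: [1] prior 0.32, lik 0.304, product 0.09728; [2] prior 0.37, lik 0.3, product 0.1110; [3] prior 0.31, lik 0.161, product 0.04991.
Normalizing constant = 0.25819; the posterior for Machine 3 is its product over the sum, 0.04991/0.25819 = 0.193.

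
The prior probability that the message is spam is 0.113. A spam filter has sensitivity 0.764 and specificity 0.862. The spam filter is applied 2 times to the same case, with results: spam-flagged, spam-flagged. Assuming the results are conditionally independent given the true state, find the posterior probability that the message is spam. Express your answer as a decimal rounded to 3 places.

Posterior P(H) ≈ 0.796

Let H be the event that the message is spam; start with P(H) = 0.113. P('spam-flagged'|H) = 0.764, P('spam-flagged'|¬H) = 0.138.
Update on result 1 ('spam-flagged'): P(H) ← 0.764·0.1130 / (0.764·0.1130 + 0.138·0.8870) = 0.086332/0.20874 = 0.4136.
Update on result 2 ('spam-flagged'): P(H) ← 0.764·0.4136 / (0.764·0.4136 + 0.138·0.5864) = 0.31598/0.39691 = 0.7961.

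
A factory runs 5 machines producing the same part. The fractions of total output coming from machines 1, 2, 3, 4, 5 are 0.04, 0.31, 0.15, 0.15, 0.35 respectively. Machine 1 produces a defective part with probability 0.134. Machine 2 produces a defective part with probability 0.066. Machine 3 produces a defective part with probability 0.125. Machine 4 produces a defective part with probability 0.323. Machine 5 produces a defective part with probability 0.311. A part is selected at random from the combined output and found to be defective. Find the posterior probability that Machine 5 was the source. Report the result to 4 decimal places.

Posterior probability ≈ 0.5392

Tabulate prior·likelihood by source: [1] prior 0.04, lik 0.134, product 0.005360; [2] prior 0.31, lik 0.066, product 0.02046; [3] prior 0.15, lik 0.125, product 0.01875; [4] prior 0.15, lik 0.323, product 0.04845; [5] prior 0.35, lik 0.311, product 0.1088.
Normalizing constant = 0.20187; the posterior for Machine 5 is its product over the sum, 0.1088/0.20187 = 0.5392.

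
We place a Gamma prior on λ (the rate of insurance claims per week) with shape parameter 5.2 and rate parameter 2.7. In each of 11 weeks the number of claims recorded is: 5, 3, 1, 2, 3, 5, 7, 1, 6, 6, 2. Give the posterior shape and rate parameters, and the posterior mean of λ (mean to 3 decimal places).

Posterior: Gamma(shape=46.2, rate=13.7); mean ≈ 3.372

Total count ∑xᵢ = 41 over n = 11 weeks.
Gamma is conjugate to the Poisson likelihood: posterior is Gamma(shape = 5.2+41 = 46.2, rate = 2.7+11 = 13.7).
E[λ | data] = 46.2/13.7 = 3.372.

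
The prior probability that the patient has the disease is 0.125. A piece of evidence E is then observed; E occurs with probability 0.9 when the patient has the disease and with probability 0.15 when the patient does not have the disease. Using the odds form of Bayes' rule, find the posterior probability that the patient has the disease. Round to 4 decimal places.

Prior odds = 0.125/(1−0.125) = 0.14286. In log-odds, ln(0.14286) = -1.9459.
Add log likelihood ratio: ln(6.0000) = 1.7918.
Posterior log-odds = -0.15415, so posterior odds = exp(-0.15415) = 0.85714. Converting, P(H|E) = 0.85714/1.8571 = 0.4615.

Posterior probability ≈ 0.4615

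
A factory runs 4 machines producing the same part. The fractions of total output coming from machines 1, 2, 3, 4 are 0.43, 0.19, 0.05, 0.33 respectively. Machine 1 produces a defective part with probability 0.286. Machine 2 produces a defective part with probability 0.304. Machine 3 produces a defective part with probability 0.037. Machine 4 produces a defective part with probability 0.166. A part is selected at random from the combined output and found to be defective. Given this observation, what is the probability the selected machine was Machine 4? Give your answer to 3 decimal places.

Posterior probability ≈ 0.231

Tabulate prior·likelihood by source: [1] prior 0.43, lik 0.286, product 0.1230; [2] prior 0.19, lik 0.304, product 0.05776; [3] prior 0.05, lik 0.037, product 0.001850; [4] prior 0.33, lik 0.166, product 0.05478.
Normalizing constant = 0.23737; the posterior for Machine 4 is its product over the sum, 0.05478/0.23737 = 0.231.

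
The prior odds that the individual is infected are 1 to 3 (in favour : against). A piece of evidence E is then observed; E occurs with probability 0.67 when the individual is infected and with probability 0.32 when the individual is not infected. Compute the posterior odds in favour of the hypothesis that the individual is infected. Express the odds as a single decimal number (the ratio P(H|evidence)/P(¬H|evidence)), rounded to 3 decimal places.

Prior odds = 1/3 = 0.33333.
Likelihood ratio for E = 0.67/0.32 = 2.0938.
Posterior odds = prior odds × LR = 0.69792.

Posterior odds ≈ 0.698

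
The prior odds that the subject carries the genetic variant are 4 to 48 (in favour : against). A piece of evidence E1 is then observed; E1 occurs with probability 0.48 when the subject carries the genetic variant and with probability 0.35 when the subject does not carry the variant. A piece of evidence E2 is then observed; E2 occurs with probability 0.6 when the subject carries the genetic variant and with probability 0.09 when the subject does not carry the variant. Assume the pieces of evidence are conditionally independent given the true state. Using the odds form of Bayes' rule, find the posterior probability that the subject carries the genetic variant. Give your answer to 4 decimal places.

Prior odds = 4/48 = 0.083333.
Likelihood ratio for E1 = 0.48/0.35 = 1.3714.
Likelihood ratio for E2 = 0.6/0.09 = 6.6667.
Posterior odds = prior odds × LR₁ × LR₂ = 0.76190.
Posterior probability = odds/(1+odds) = 0.76190/1.7619 = 0.4324.

Posterior probability ≈ 0.4324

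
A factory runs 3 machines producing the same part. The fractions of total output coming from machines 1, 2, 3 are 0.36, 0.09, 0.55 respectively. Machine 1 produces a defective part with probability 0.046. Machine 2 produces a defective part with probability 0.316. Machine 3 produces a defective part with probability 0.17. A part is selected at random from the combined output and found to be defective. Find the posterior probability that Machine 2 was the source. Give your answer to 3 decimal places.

Posterior probability ≈ 0.205

Tabulate prior·likelihood by source: [1] prior 0.36, lik 0.046, product 0.01656; [2] prior 0.09, lik 0.316, product 0.02844; [3] prior 0.55, lik 0.17, product 0.09350.
Normalizing constant = 0.13850; the posterior for Machine 2 is its product over the sum, 0.02844/0.13850 = 0.205.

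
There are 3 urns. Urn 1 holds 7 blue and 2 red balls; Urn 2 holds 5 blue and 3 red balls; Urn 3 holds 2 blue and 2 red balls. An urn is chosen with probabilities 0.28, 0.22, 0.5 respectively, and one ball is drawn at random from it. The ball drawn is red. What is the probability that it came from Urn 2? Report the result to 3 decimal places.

P(red|Urn 1) = 0.2222; P(red|Urn 2) = 0.375; P(red|Urn 3) = 0.5.
Prior × likelihood for each source: 0.28·0.2222=0.06222, 0.22·0.375=0.08250, 0.5·0.5=0.2500. Summing gives P(red) = 0.39472.
P(Urn 2 | red) = 0.08250 / 0.39472 = 0.209.

Posterior probability ≈ 0.209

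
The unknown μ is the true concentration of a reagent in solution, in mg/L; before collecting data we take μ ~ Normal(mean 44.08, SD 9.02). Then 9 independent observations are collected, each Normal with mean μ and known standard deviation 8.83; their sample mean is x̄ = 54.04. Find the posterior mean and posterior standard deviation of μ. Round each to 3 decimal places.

With known σ, the Normal prior is conjugate. Weight on the data is w = (n/σ²)/(n/σ² + 1/τ₀²) = 0.115431/(0.115431+0.0122910) = 0.90377.
Posterior mean = w·x̄ + (1−w)·μ₀ = 0.90377·54.04 + 0.096233·44.08 = 53.082. Posterior variance = 1/(0.115431+0.0122910) = 7.82953, so SD = 2.798.

Posterior mean ≈ 53.082; posterior SD ≈ 2.798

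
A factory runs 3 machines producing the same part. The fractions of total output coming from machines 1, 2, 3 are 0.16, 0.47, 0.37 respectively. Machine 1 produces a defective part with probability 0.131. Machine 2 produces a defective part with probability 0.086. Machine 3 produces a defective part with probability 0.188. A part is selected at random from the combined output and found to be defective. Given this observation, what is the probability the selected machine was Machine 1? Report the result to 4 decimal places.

Posterior probability ≈ 0.1601

P(defective|M1) = 0.131; P(defective|M2) = 0.086; P(defective|M3) = 0.188.
Prior × likelihood for each source: 0.16·0.131=0.02096, 0.47·0.086=0.04042, 0.37·0.188=0.06956. Summing gives P(defective) = 0.13094.
P(Machine 1 | defective) = 0.02096 / 0.13094 = 0.1601.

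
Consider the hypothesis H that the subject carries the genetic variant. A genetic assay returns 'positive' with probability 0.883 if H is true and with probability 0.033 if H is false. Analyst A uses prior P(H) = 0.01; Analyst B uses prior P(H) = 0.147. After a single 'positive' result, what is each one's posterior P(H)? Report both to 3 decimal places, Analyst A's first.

The likelihood ratio for a 'positive' result is 0.883/0.033 = 26.758.
Analyst A: prior odds 0.01/0.99 = 0.010101; posterior odds 0.27028; posterior probability 0.213.
Analyst B: prior odds 0.147/0.853 = 0.17233; posterior odds 4.6112; posterior probability 0.822.

Analyst A: 0.213; Analyst B: 0.822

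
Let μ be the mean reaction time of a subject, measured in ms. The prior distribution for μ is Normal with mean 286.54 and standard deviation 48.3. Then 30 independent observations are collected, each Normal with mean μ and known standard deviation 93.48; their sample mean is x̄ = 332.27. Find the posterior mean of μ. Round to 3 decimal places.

Prior precision 1/τ₀² = 1/48.3² = 0.00042865; data precision n/σ² = 30/93.48² = 0.00343308.
Posterior precision = 0.00042865 + 0.00343308 = 0.00386173.
Posterior mean = (0.00042865·286.54 + 0.00343308·332.27) / 0.00386173 = 327.194.

Posterior mean ≈ 327.194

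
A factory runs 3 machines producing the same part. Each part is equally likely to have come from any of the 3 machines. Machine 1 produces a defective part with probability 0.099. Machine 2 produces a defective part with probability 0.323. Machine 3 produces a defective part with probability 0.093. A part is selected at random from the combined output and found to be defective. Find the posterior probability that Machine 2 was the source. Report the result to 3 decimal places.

Posterior probability ≈ 0.627

P(defective|M1) = 0.099; P(defective|M2) = 0.323; P(defective|M3) = 0.093.
Prior × likelihood for each source: 0.333333·0.099=0.03300, 0.333333·0.323=0.1077, 0.333333·0.093=0.03100. Summing gives P(defective) = 0.17167.
P(Machine 2 | defective) = 0.1077 / 0.17167 = 0.627.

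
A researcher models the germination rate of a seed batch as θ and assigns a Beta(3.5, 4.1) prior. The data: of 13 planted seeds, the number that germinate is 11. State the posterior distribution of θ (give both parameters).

The binomial likelihood is conjugate to the Beta prior: with 11 successes and 2 failures, the posterior is Beta(3.5+11, 4.1+2) = Beta(14.5, 6.1).

Posterior: Beta(14.5, 6.1)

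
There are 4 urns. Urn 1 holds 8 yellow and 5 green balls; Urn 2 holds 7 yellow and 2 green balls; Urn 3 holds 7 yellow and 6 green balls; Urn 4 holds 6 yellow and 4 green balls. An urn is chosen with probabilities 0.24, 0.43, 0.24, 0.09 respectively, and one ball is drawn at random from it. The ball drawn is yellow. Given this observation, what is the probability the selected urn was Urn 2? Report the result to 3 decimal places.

Tabulate prior·likelihood by source: [1] prior 0.24, lik 0.6154, product 0.1477; [2] prior 0.43, lik 0.7778, product 0.3344; [3] prior 0.24, lik 0.5385, product 0.1292; [4] prior 0.09, lik 0.6, product 0.05400.
Normalizing constant = 0.66537; the posterior for Urn 2 is its product over the sum, 0.3344/0.66537 = 0.503.

Posterior probability ≈ 0.503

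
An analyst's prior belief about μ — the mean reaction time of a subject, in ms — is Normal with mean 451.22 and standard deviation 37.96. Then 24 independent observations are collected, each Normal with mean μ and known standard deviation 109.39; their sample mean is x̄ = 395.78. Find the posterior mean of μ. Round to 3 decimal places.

Posterior mean ≈ 410.032

With known σ, the Normal prior is conjugate. Weight on the data is w = (n/σ²)/(n/σ² + 1/τ₀²) = 0.00200565/(0.00200565+0.00069398) = 0.74294.
Posterior mean = w·x̄ + (1−w)·μ₀ = 0.74294·395.78 + 0.25706·451.22 = 410.032.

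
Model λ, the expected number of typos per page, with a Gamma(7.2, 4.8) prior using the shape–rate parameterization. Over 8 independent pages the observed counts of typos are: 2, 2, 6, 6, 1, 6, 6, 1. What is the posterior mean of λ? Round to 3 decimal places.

The Poisson likelihood adds the total count to the shape and the number of exposure periods to the rate. Here ∑xᵢ = 30 and n = 8, so shape 7.2→37.2 and rate 4.8→12.8.
E[λ | data] = 37.2/12.8 = 2.906.

Posterior mean ≈ 2.906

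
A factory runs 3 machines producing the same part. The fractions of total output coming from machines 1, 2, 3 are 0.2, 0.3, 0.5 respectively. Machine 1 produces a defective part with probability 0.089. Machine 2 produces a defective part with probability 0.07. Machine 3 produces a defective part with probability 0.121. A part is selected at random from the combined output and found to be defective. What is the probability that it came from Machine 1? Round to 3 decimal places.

Posterior probability ≈ 0.179

P(defective|M1) = 0.089; P(defective|M2) = 0.07; P(defective|M3) = 0.121.
Prior × likelihood for each source: 0.2·0.089=0.01780, 0.3·0.07=0.02100, 0.5·0.121=0.06050. Summing gives P(defective) = 0.099300.
P(Machine 1 | defective) = 0.01780 / 0.099300 = 0.179.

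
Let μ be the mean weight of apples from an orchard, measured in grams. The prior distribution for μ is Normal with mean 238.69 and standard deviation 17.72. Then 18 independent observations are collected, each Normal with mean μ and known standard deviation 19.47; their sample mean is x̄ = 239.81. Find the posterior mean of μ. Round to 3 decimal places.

With known σ, the Normal prior is conjugate. Weight on the data is w = (n/σ²)/(n/σ² + 1/τ₀²) = 0.0474833/(0.0474833+0.00318473) = 0.93715.
Posterior mean = w·x̄ + (1−w)·μ₀ = 0.93715·239.81 + 0.062855·238.69 = 239.740.

Posterior mean ≈ 239.740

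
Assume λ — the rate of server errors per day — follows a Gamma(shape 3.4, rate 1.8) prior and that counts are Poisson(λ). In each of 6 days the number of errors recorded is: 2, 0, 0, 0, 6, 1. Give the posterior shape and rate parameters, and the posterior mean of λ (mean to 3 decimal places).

Posterior: Gamma(shape=12.4, rate=7.8); mean ≈ 1.590

The Poisson likelihood adds the total count to the shape and the number of exposure periods to the rate. Here ∑xᵢ = 9 and n = 6, so shape 3.4→12.4 and rate 1.8→7.8.
E[λ | data] = 12.4/7.8 = 1.590.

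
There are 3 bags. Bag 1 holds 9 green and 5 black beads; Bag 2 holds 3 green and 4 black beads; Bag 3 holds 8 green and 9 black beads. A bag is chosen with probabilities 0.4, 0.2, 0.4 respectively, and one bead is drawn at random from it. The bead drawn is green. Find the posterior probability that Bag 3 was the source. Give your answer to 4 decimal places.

Posterior probability ≈ 0.3544

P(green|Bag 1) = 0.6429; P(green|Bag 2) = 0.4286; P(green|Bag 3) = 0.4706.
Prior × likelihood for each source: 0.4·0.6429=0.2571, 0.2·0.4286=0.08571, 0.4·0.4706=0.1882. Summing gives P(green) = 0.53109.
P(Bag 3 | green) = 0.1882 / 0.53109 = 0.3544.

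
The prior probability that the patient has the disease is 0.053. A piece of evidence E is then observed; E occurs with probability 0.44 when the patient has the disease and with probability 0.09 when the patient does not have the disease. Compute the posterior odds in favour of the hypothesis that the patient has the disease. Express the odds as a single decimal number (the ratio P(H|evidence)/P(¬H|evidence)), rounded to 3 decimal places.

Prior odds = 0.053/(1−0.053) = 0.055966.
Likelihood ratio for E = 0.44/0.09 = 4.8889.
Posterior odds = prior odds × LR = 0.27361.

Posterior odds ≈ 0.274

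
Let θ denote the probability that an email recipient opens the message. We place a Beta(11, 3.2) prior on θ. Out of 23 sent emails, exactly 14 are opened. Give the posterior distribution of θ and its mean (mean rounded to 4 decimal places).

Posterior: Beta(25, 12.2); mean ≈ 0.6720

The binomial likelihood is conjugate to the Beta prior: with 14 successes and 9 failures, the posterior is Beta(11+14, 3.2+9) = Beta(25, 12.2).
Posterior mean = α/(α+β) = 25/37.2 = 0.6720.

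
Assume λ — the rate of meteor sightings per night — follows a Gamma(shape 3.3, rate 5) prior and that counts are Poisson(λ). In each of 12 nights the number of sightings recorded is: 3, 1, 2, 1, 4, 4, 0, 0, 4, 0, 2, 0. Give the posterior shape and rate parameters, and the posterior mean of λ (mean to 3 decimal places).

Posterior: Gamma(shape=24.3, rate=17); mean ≈ 1.429

Total count ∑xᵢ = 21 over n = 12 nights.
Gamma is conjugate to the Poisson likelihood: posterior is Gamma(shape = 3.3+21 = 24.3, rate = 5+12 = 17).
E[λ | data] = 24.3/17 = 1.429.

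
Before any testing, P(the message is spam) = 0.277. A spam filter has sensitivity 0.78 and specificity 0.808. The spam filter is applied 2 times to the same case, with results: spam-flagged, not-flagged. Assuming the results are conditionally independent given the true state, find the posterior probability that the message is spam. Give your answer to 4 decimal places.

Let H be the event that the message is spam; start with P(H) = 0.277. P('spam-flagged'|H) = 0.78, P('spam-flagged'|¬H) = 0.192.
Update on result 1 ('spam-flagged'): P(H) ← 0.78·0.2770 / (0.78·0.2770 + 0.192·0.7230) = 0.21606/0.35488 = 0.6088.
Update on result 2 ('not-flagged'): P(H) ← 0.22·0.6088 / (0.22·0.6088 + 0.808·0.3912) = 0.13394/0.45001 = 0.2976.

Posterior P(H) ≈ 0.2976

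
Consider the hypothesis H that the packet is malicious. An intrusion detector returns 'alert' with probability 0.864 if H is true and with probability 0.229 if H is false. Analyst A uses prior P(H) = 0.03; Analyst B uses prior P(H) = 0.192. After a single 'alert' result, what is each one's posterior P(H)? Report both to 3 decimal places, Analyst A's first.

Analyst A: 0.104; Analyst B: 0.473

P('+'|H) = 0.864, P('+'|¬H) = 0.229.
Analyst A: numerator 0.864·0.03 = 0.025920; evidence = 0.025920+0.229·0.97 = 0.24805; posterior = 0.104.
Analyst B: numerator 0.864·0.192 = 0.16589; evidence = 0.16589+0.229·0.808 = 0.35092; posterior = 0.473.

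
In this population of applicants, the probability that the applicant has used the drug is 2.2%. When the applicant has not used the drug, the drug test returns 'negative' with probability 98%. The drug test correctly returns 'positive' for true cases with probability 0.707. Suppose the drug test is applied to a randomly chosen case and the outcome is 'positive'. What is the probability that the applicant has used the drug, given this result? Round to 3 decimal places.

Let H be the event that the applicant has used the drug. P(H) = 0.022, so P(¬H) = 0.978. With E the 'positive' result, P(E|H) = 0.707 and P(E|¬H) = 0.02.
P(E) = 0.707·0.022 + 0.02·0.978 = 0.015554 + 0.019560 = 0.035114.
By Bayes' theorem, P(H|E) = 0.015554 / 0.035114 = 0.443.

P(H | E) ≈ 0.443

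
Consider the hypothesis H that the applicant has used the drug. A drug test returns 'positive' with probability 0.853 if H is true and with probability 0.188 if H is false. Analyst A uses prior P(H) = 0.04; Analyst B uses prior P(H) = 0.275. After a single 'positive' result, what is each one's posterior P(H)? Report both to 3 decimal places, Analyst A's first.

Analyst A: 0.159; Analyst B: 0.632

P('+'|H) = 0.853, P('+'|¬H) = 0.188.
Analyst A: numerator 0.853·0.04 = 0.034120; evidence = 0.034120+0.188·0.96 = 0.21460; posterior = 0.159.
Analyst B: numerator 0.853·0.275 = 0.23458; evidence = 0.23458+0.188·0.725 = 0.37088; posterior = 0.632.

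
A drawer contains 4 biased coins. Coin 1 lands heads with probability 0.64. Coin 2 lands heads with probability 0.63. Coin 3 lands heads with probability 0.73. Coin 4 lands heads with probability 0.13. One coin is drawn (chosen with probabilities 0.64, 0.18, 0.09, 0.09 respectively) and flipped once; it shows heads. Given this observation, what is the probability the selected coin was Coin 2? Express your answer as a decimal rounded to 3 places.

Posterior probability ≈ 0.189

Tabulate prior·likelihood by source: [1] prior 0.64, lik 0.64, product 0.4096; [2] prior 0.18, lik 0.63, product 0.1134; [3] prior 0.09, lik 0.73, product 0.06570; [4] prior 0.09, lik 0.13, product 0.01170.
Normalizing constant = 0.60040; the posterior for Coin 2 is its product over the sum, 0.1134/0.60040 = 0.189.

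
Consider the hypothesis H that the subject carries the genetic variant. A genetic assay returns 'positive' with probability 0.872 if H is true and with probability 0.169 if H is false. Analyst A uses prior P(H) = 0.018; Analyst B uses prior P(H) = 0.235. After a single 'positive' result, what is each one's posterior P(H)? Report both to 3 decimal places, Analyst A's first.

Analyst A: 0.086; Analyst B: 0.613

The likelihood ratio for a 'positive' result is 0.872/0.169 = 5.1598.
Analyst A: prior odds 0.018/0.982 = 0.018330; posterior odds 0.094578; posterior probability 0.086.
Analyst B: prior odds 0.235/0.765 = 0.30719; posterior odds 1.5850; posterior probability 0.613.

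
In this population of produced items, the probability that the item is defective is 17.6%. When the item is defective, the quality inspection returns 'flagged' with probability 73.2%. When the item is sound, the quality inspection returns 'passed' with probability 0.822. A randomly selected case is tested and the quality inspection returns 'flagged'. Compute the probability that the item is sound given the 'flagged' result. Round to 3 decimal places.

Write H for 'the item is defective'. Prior odds H:¬H = 0.176/0.824 = 0.21359. For the 'flagged' outcome, the likelihood ratio is 0.732/0.178 = 4.1124.
Posterior odds = 0.21359 × 4.1124 = 0.87837, so P(H|E) = 0.87837/(1+0.87837) = 0.468. Then P(¬H|E) = 1 − 0.468 = 0.532.

P(¬H | E) ≈ 0.532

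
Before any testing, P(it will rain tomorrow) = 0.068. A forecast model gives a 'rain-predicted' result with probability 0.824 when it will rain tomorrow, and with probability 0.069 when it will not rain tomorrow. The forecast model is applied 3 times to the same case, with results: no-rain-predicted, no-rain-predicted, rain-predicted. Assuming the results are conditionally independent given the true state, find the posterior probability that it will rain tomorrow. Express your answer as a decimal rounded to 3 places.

Let H be the event that it will rain tomorrow; start with P(H) = 0.068. P('rain-predicted'|H) = 0.824, P('rain-predicted'|¬H) = 0.069.
Update on result 1 ('no-rain-predicted'): P(H) ← 0.176·0.0680 / (0.176·0.0680 + 0.931·0.9320) = 0.011968/0.87966 = 0.0136.
Update on result 2 ('no-rain-predicted'): P(H) ← 0.176·0.0136 / (0.176·0.0136 + 0.931·0.9864) = 0.0023945/0.92073 = 0.0026.
Update on result 3 ('rain-predicted'): P(H) ← 0.824·0.0026 / (0.824·0.0026 + 0.069·0.9974) = 0.0021430/0.070964 = 0.0302.

Posterior P(H) ≈ 0.030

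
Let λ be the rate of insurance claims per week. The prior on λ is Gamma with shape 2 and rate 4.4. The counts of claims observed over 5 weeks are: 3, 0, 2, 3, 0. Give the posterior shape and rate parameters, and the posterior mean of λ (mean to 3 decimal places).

The Poisson likelihood adds the total count to the shape and the number of exposure periods to the rate. Here ∑xᵢ = 8 and n = 5, so shape 2→10 and rate 4.4→9.4.
Posterior mean = shape/rate = 10/9.4 = 1.064.

Posterior: Gamma(shape=10, rate=9.4); mean ≈ 1.064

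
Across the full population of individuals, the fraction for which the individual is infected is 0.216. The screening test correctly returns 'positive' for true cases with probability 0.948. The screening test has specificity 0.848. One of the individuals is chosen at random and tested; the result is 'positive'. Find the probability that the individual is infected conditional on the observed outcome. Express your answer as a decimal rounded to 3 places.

P(H | E) ≈ 0.632

Write H for 'the individual is infected'. Prior odds H:¬H = 0.216/0.784 = 0.27551. For the 'positive' outcome, the likelihood ratio is 0.948/0.152 = 6.2368.
Posterior odds = 0.27551 × 6.2368 = 1.7183, so P(H|E) = 1.7183/(1+1.7183) = 0.632.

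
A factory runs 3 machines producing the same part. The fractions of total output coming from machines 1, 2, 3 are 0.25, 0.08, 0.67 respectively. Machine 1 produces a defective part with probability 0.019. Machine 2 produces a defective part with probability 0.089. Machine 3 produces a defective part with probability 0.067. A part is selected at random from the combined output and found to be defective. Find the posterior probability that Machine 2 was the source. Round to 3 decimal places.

Posterior probability ≈ 0.125

P(defective|M1) = 0.019; P(defective|M2) = 0.089; P(defective|M3) = 0.067.
Prior × likelihood for each source: 0.25·0.019=0.004750, 0.08·0.089=0.007120, 0.67·0.067=0.04489. Summing gives P(defective) = 0.056760.
P(Machine 2 | defective) = 0.007120 / 0.056760 = 0.125.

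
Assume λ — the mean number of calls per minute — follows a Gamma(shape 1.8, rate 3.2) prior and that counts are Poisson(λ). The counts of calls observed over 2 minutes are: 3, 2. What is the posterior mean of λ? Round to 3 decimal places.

Posterior mean ≈ 1.308

The Poisson likelihood adds the total count to the shape and the number of exposure periods to the rate. Here ∑xᵢ = 5 and n = 2, so shape 1.8→6.8 and rate 3.2→5.2.
E[λ | data] = 6.8/5.2 = 1.308.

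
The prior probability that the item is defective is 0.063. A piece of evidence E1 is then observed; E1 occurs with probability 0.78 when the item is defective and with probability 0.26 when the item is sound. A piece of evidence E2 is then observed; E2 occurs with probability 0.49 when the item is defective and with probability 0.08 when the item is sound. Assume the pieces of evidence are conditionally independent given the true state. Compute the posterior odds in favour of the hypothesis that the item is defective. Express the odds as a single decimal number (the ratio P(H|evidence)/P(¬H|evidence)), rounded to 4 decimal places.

Prior odds = 0.063/(1−0.063) = 0.067236. In log-odds, ln(0.067236) = -2.6995.
Add log likelihood ratios: ln(3.0000) + ln(6.1250) = 2.9110.
Posterior log-odds = 0.21144, so posterior odds = exp(0.21144) = 1.2355.

Posterior odds ≈ 1.2355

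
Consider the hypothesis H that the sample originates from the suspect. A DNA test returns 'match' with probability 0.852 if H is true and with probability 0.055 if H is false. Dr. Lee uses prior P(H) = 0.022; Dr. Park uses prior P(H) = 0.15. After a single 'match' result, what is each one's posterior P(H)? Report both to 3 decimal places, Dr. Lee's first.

The likelihood ratio for a 'match' result is 0.852/0.055 = 15.491.
Dr. Lee: prior odds 0.022/0.978 = 0.022495; posterior odds 0.34847; posterior probability 0.258.
Dr. Park: prior odds 0.15/0.85 = 0.17647; posterior odds 2.7337; posterior probability 0.732.

Dr. Lee: 0.258; Dr. Park: 0.732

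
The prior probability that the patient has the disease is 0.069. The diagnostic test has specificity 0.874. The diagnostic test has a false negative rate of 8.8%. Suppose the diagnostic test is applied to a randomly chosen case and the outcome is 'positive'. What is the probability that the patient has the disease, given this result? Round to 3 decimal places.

Write H for 'the patient has the disease'. Prior odds H:¬H = 0.069/0.931 = 0.074114. For the 'positive' outcome, the likelihood ratio is 0.912/0.126 = 7.2381.
Posterior odds = 0.074114 × 7.2381 = 0.53644, so P(H|E) = 0.53644/(1+0.53644) = 0.349.

P(H | E) ≈ 0.349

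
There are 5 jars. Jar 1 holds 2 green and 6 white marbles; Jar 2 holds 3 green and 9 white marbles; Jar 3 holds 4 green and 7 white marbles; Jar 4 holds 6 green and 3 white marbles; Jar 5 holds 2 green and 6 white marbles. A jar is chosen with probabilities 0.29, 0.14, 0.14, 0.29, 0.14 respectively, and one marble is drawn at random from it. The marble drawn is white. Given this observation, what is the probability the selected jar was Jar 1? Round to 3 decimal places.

Posterior probability ≈ 0.355

Tabulate prior·likelihood by source: [1] prior 0.29, lik 0.75, product 0.2175; [2] prior 0.14, lik 0.75, product 0.1050; [3] prior 0.14, lik 0.6364, product 0.08909; [4] prior 0.29, lik 0.3333, product 0.09667; [5] prior 0.14, lik 0.75, product 0.1050.
Normalizing constant = 0.61326; the posterior for Jar 1 is its product over the sum, 0.2175/0.61326 = 0.355.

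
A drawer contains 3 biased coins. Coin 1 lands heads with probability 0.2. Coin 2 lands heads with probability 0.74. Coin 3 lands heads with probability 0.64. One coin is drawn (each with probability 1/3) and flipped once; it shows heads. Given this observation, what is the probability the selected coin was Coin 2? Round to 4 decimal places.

P(heads|C1) = 0.2; P(heads|C2) = 0.74; P(heads|C3) = 0.64.
Prior × likelihood for each source: 0.333333·0.2=0.06667, 0.333333·0.74=0.2467, 0.333333·0.64=0.2133. Summing gives P(heads) = 0.52667.
P(Coin 2 | heads) = 0.2467 / 0.52667 = 0.4684.

Posterior probability ≈ 0.4684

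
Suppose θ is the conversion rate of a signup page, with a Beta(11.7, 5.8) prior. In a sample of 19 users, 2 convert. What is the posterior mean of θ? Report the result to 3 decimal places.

Posterior mean ≈ 0.375

The binomial likelihood is conjugate to the Beta prior: with 2 successes and 17 failures, the posterior is Beta(11.7+2, 5.8+17) = Beta(13.7, 22.8).
E[θ | data] = 13.7/(13.7+22.8) = 0.375.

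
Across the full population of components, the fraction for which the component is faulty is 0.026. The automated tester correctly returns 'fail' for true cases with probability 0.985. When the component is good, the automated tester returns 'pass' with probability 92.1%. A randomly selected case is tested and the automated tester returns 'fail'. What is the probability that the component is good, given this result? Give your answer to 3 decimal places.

P(¬H | E) ≈ 0.750

Let H be the event that the component is faulty. P(H) = 0.026, so P(¬H) = 0.974. With E the 'fail' result, P(E|H) = 0.985 and P(E|¬H) = 0.079.
P(E) = 0.985·0.026 + 0.079·0.974 = 0.025610 + 0.076946 = 0.10256.
By Bayes' theorem, P(H|E) = 0.025610 / 0.10256 = 0.250. Hence P(¬H|E) = 1 − 0.250 = 0.750.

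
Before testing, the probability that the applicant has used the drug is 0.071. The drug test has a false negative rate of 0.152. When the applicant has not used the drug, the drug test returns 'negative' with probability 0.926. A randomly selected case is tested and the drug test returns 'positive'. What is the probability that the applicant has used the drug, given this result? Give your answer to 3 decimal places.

Write H for 'the applicant has used the drug'. Prior odds H:¬H = 0.071/0.929 = 0.076426. For the 'positive' outcome, the likelihood ratio is 0.848/0.074 = 11.459.
Posterior odds = 0.076426 × 11.459 = 0.87580, so P(H|E) = 0.87580/(1+0.87580) = 0.467.

P(H | E) ≈ 0.467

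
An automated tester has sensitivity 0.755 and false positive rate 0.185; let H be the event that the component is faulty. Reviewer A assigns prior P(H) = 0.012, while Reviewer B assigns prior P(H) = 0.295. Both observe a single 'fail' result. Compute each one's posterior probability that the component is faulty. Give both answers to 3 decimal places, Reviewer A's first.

Reviewer A: 0.047; Reviewer B: 0.631

The likelihood ratio for a 'fail' result is 0.755/0.185 = 4.0811.
Reviewer A: prior odds 0.012/0.988 = 0.012146; posterior odds 0.049568; posterior probability 0.047.
Reviewer B: prior odds 0.295/0.705 = 0.41844; posterior odds 1.7077; posterior probability 0.631.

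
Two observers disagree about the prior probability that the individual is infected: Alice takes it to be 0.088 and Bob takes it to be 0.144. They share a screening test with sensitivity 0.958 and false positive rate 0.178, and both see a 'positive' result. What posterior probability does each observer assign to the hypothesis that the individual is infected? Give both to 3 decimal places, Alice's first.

P('+'|H) = 0.958, P('+'|¬H) = 0.178.
Alice: numerator 0.958·0.088 = 0.084304; evidence = 0.084304+0.178·0.912 = 0.24664; posterior = 0.342.
Bob: numerator 0.958·0.144 = 0.13795; evidence = 0.13795+0.178·0.856 = 0.29032; posterior = 0.475.

Alice: 0.342; Bob: 0.475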